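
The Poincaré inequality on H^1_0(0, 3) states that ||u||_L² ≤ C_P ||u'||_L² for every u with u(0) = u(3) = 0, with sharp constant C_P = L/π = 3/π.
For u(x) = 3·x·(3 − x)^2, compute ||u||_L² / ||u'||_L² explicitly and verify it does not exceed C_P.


||u||_L² / ||u'||_L² = 3*sqrt(14)/14 < C_P = 3/π.

u(x) = 3·x·(3 − x)^2, so u'(x) = 9*(x - 3)*(x - 1).
u(x) = 3·x·(3 − x)^2 vanishes at x = 0 and x = 3, so u ∈ H^1_0(0, 3). Differentiate via the product rule and integrate the resulting polynomials term by term.
  ∫_0^3 u² dx = ∫_0^3 (9*x^6 - 108*x^5 + 486*x^4 - 972*x^3 + 729*x^2) dx. Term by term:
    ∫_0^3 9*x^6 dx = 19683/7;  ∫_0^3 -108*x^5 dx = -13122;  ∫_0^3 486*x^4 dx = 118098/5;
    ∫_0^3 -972*x^3 dx = -19683;  ∫_0^3 729*x^2 dx = 6561.
  Sum: 19683/7 − 13122 + 118098/5 − 19683 + 6561 = 6561/35.
  ∫_0^3 (u')² dx = ∫_0^3 (81*x^4 - 648*x^3 + 1782*x^2 - 1944*x + 729) dx. Term by term:
    ∫_0^3 81*x^4 dx = 19683/5;  ∫_0^3 -648*x^3 dx = -13122;  ∫_0^3 1782*x^2 dx = 16038;
    ∫_0^3 -1944*x dx = -8748;  ∫_0^3 729 dx = 2187.
  Sum: 19683/5 − 13122 + 16038 − 8748 + 2187 = 1458/5.
∫_0^3 u² dx = 6561/35, so ||u||_L² = 81*sqrt(35)/35.
∫_0^3 (u')² dx = 1458/5, so ||u'||_L² = 27*sqrt(10)/5.
Ratio ||u||_L² / ||u'||_L² = 3*sqrt(14)/14.
Sharp Poincaré constant on H^1_0(0, 3) is C_P = L/π = 3/π, achieved by sin(π/3·x).
A polynomial bump cannot attain the sharp Poincaré constant (only the first sine eigenfunction does), so the ratio is strictly less than C_P, consistent with ||u||_L² ≤ C_P ||u'||_L².


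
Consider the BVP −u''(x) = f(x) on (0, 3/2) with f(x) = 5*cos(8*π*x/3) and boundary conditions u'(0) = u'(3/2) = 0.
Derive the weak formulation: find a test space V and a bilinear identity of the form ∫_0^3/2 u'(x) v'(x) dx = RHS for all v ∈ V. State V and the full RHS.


V = H^1(0, 3/2) (no boundary constraint on v; u is determined up to an additive constant); weak form: ∫_0^3/2 u'v' dx = ∫_0^3/2 (5*cos(8*π*x/3)) v dx for all v ∈ V.

Multiply both sides by a test function v and integrate from 0 to 3/2:
  ∫_0^3/2 −u''(x) v(x) dx = ∫_0^3/2 f(x) v(x) dx.
Integrate the LHS by parts once:
  ∫_0^3/2 −u'' v dx = −[u'(x) v(x)]_0^3/2 + ∫_0^3/2 u'(x) v'(x) dx.
Thus ∫_0^3/2 u'(x) v'(x) dx = ∫_0^3/2 f(x) v(x) dx + [u'(x) v(x)]_0^3/2.
Choose V so that boundary terms are either known or forced to vanish.
u has homogeneous Neumann: u'(0) = u'(3/2) = 0. So [u' v]_0^3/2 = 0·v(3/2) − 0·v(0) = 0 for any v; take V = H^1(0, 3/2).
Weak formulation: find u (satisfying any essential BC) such that ∫_0^3/2 u'(x) v'(x) dx = ∫_0^3/2 f v dx for all v ∈ V (homogeneous Neumann, so boundary terms vanish).
Substituting f(x) = 5*cos(8*π*x/3), the right-hand side is ∫_0^3/2 (5*cos(8*π*x/3)) v dx.
Compatibility check (pure Neumann): taking v ≡ 1 ∈ V gives 0 = ∫_0^3/2 f dx + (0) − (0), i.e. ∫_0^3/2 f dx must equal u'(0) − u'(3/2) = 0. Indeed ∫_0^3/2 (5*cos(8*π*x/3)) dx = 0, so the data are compatible. The solution is then unique only up to an additive constant (fix it e.g. by requiring ∫_0^3/2 u dx = 0).


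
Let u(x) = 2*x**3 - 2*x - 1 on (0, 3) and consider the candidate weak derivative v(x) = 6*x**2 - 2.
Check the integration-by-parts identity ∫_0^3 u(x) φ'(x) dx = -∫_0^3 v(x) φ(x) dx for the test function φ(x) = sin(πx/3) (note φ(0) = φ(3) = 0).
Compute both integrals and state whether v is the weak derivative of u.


LHS = -150/π + 648/π^3, RHS = -150/π + 648/π^3. Yes, v = u' weakly.

u(x) = 2*x**3 - 2*x - 1, classical derivative u'(x) = 6*x**2 - 2.
φ(x) = sin(πx/3), so φ'(x) = π*cos(π*x/3)/3.
Note φ(0) = φ(3) = 0, so the boundary term u·φ vanishes.
LHS = ∫_0^3 u(x) φ'(x) dx = ∫_0^3 (2*π*x^3*cos(π*x/3)/3 - 2*π*x*cos(π*x/3)/3 - π*cos(π*x/3)/3) dx. Term by term:
  ∫_0^3 -π*cos(π*x/3)/3 dx = 0;  ∫_0^3 -2*π*x*cos(π*x/3)/3 dx = 12/π;  ∫_0^3 2*π*x^3*cos(π*x/3)/3 dx = -162/π + 648/π^3.
Sum: 0 + 12/π + -162/π + 648/π^3 = -150/π + 648/π^3.
So LHS = -150/π + 648/π^3.
∫_0^3 v(x) φ(x) dx = ∫_0^3 (6*x^2*sin(π*x/3) - 2*sin(π*x/3)) dx. Term by term:
  ∫_0^3 -2*sin(π*x/3) dx = -12/π;  ∫_0^3 6*x^2*sin(π*x/3) dx = -648/π^3 + 162/π.
Sum: -12/π + -648/π^3 + 162/π = -648/π^3 + 150/π.
So RHS = -∫_0^3 v(x) φ(x) dx = -150/π + 648/π^3.
LHS = RHS, so the identity holds for this test φ.
Moreover u is smooth here and v(x) = u'(x) = 6*x**2 - 2 pointwise, so the identity holds for every test function. Hence v is the weak derivative of u.


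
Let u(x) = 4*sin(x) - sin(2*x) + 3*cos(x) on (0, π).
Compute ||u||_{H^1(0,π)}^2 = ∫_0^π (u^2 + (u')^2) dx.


||u||_{H^1(0,π)}^2 = -16 + 55*π/2

u'(x) = -3*sin(x) + 4*cos(x) - 2*cos(2*x).
Expand u² and (u')² and integrate term by term on (0, π), using: for integers n ≥ 1, ∫_0^π sin²(nx) dx = ∫_0^π cos²(nx) dx = π/2; for n ≠ n', ∫_0^π sin(nx)sin(n'x) dx = ∫_0^π cos(nx)cos(n'x) dx = 0; and by product-to-sum, ∫_0^π sin(nx)cos(n'x) dx = ½∫_0^π [sin((n+n')x) + sin((n−n')x)] dx, which is 0 when n+n' is even and 2n/(n²−n'²) when n+n' is odd (it need not vanish on (0, π)).
  u² squared terms: (-1)²·∫sin(2x)² dx = 1·π/2 = π/2;  (3)²·∫cos(x)² dx = 9·π/2 = 9*π/2;  (4)²·∫sin(x)² dx = 16·π/2 = 8*π.
  u² cross terms: 2·(-1)·(3)·∫sin(2x)·cos(x) dx = -6·(4/3) = -8;  2·(-1)·(4)·∫sin(2x)·sin(x) dx = -8·(0) = 0;  2·(3)·(4)·∫cos(x)·sin(x) dx = 24·(0) = 0.
  So ∫_0^π u² dx = π/2 + 9*π/2 + 8*π − 8 + 0 + 0 = -8 + 13*π.
  (u')² squared terms: (-3)²·∫sin(x)² dx = 9·π/2 = 9*π/2;  (-2)²·∫cos(2x)² dx = 4·π/2 = 2*π;  (4)²·∫cos(x)² dx = 16·π/2 = 8*π.
  (u')² cross terms: 2·(-3)·(-2)·∫sin(x)·cos(2x) dx = 12·(-2/3) = -8;  2·(-3)·(4)·∫sin(x)·cos(x) dx = -24·(0) = 0;  2·(-2)·(4)·∫cos(2x)·cos(x) dx = -16·(0) = 0.
  So ∫_0^π (u')² dx = 9*π/2 + 2*π + 8*π − 8 + 0 + 0 = -8 + 29*π/2.
||u||_{H^1}^2 = (-8 + 13*π) + (-8 + 29*π/2) = -16 + 55*π/2.


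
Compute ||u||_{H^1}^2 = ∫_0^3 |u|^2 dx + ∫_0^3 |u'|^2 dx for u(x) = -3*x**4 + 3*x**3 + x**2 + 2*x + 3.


||u||_{H^1}^2 = 520341/20

The H^1 norm (squared) on an interval (0, L) is
  ||u||_{H^1}^2 = ∫_0^L u(x)^2 dx + ∫_0^L u'(x)^2 dx.
Compute u'(x) = -12*x**3 + 9*x**2 + 2*x + 2.
Then u(x)^2 = 9*x**8 - 18*x**7 + 3*x**6 - 6*x**5 - 5*x**4 + 22*x**3 + 10*x**2 + 12*x + 9 and u'(x)^2 = 144*x**6 - 216*x**5 + 33*x**4 - 12*x**3 + 40*x**2 + 8*x + 4.
Integrate each monomial from 0 to 3 using ∫_0^3 c·x^n dx = c·3^(n+1)/(n+1):
  ∫_0^3 u(x)^2 dx = ∫_0^3 (9*x^8 - 18*x^7 + 3*x^6 - 6*x^5 - 5*x^4 + 22*x^3 + 10*x^2 + 12*x + 9) dx. Term by term:
    ∫_0^3 9*x^8 dx = 19683;  ∫_0^3 -18*x^7 dx = -59049/4;  ∫_0^3 3*x^6 dx = 6561/7;
    ∫_0^3 -6*x^5 dx = -729;  ∫_0^3 -5*x^4 dx = -243;  ∫_0^3 22*x^3 dx = 891/2;
    ∫_0^3 10*x^2 dx = 90;  ∫_0^3 12*x dx = 54;  ∫_0^3 9 dx = 27.
  Sum: 19683 − 59049/4 + 6561/7 − 729 − 243 + 891/2 + 90 + 54 + 27 = 154071/28.
  ∫_0^3 u'(x)^2 dx = ∫_0^3 (144*x^6 - 216*x^5 + 33*x^4 - 12*x^3 + 40*x^2 + 8*x + 4) dx. Term by term:
    ∫_0^3 144*x^6 dx = 314928/7;  ∫_0^3 -216*x^5 dx = -26244;  ∫_0^3 33*x^4 dx = 8019/5;
    ∫_0^3 -12*x^3 dx = -243;  ∫_0^3 40*x^2 dx = 360;  ∫_0^3 8*x dx = 36;
    ∫_0^3 4 dx = 12.
  Sum: 314928/7 − 26244 + 8019/5 − 243 + 360 + 36 + 12 = 718008/35.
Adding: ||u||_{H^1}^2 = 154071/28 + 718008/35 = 520341/20.


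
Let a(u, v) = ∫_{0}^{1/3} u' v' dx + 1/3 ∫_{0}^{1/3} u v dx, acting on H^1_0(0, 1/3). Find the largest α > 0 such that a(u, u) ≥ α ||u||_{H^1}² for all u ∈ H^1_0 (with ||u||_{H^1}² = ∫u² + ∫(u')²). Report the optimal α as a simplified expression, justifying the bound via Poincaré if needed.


α = (1 + 27*π^2)/(3*(1 + 9*π^2))

Coercivity of a(·,·) on H^1_0(0, 1/3) means a(u, u) ≥ α ||u||_{H^1}² for every u ∈ H^1_0.
The interval has length L = 1/3, and Poincaré/coercivity depend only on L. Here a(u, u) = ∫(u')² + (1/3)·∫u².
Here 0 < c = 1/3 < 1. The condition a(u,u) ≥ α||u||_{H^1}² reads (1−α)∫(u')² ≥ (α−c)∫u². Any admissible α is ≤ 1 (rapidly oscillating u have ∫u²/∫(u')² → 0), and α = 1 would force 0 ≥ (1−c)∫u², impossible since c < 1; so 1−α > 0. By the sharp Poincaré inequality on H^1_0 of an interval of length L, ∫(u')² ≥ (π/L)²∫u² with equality for the first sine mode sin(π(x−x₀)/L) (x₀ the left endpoint), so the inequality holds for all u iff (1−α)(π/L)² ≥ α − c, i.e. α ≤ ((π/L)² + c)/((π/L)² + 1) = (1 + c(L/π)²)/(1 + (L/π)²). With (π/L)² = 9*π^2 and c = 1/3, the largest admissible constant is α = ((π/L)² + c)/((π/L)² + 1).
Simplifying, α = (1 + 27*π^2)/(3*(1 + 9*π^2)).


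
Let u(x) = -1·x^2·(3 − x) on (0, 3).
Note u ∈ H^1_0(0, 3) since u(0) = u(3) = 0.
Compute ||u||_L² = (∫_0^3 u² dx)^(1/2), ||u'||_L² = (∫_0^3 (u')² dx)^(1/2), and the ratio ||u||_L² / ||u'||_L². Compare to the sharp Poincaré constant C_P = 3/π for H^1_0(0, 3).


||u||_L² / ||u'||_L² = 3*sqrt(14)/14 < C_P = 3/π.

u(x) = -1·x^2·(3 − x), so u'(x) = 3*x*(x - 2).
u(x) = -1·x^2·(3 − x) vanishes at x = 0 and x = 3, so u ∈ H^1_0(0, 3). Differentiate via the product rule and integrate the resulting polynomials term by term.
  ∫_0^3 u² dx = ∫_0^3 (x^6 - 6*x^5 + 9*x^4) dx. Term by term:
    ∫_0^3 x^6 dx = 2187/7;  ∫_0^3 -6*x^5 dx = -729;  ∫_0^3 9*x^4 dx = 2187/5.
  Sum: 2187/7 − 729 + 2187/5 = 729/35.
  ∫_0^3 (u')² dx = ∫_0^3 (9*x^4 - 36*x^3 + 36*x^2) dx. Term by term:
    ∫_0^3 9*x^4 dx = 2187/5;  ∫_0^3 -36*x^3 dx = -729;  ∫_0^3 36*x^2 dx = 324.
  Sum: 2187/5 − 729 + 324 = 162/5.
∫_0^3 u² dx = 729/35, so ||u||_L² = 27*sqrt(35)/35.
∫_0^3 (u')² dx = 162/5, so ||u'||_L² = 9*sqrt(10)/5.
Ratio ||u||_L² / ||u'||_L² = 3*sqrt(14)/14.
Sharp Poincaré constant on H^1_0(0, 3) is C_P = L/π = 3/π, achieved by sin(π/3·x).
A polynomial bump cannot attain the sharp Poincaré constant (only the first sine eigenfunction does), so the ratio is strictly less than C_P, consistent with ||u||_L² ≤ C_P ||u'||_L².


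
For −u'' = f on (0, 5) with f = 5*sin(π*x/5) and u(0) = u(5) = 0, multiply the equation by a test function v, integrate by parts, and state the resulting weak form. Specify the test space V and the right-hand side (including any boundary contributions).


V = H^1_0(0, 5) (so v(0) = v(5) = 0); weak form: ∫_0^5 u'v' dx = ∫_0^5 (5*sin(π*x/5)) v dx for all v ∈ V.

Multiply both sides by a test function v and integrate from 0 to 5:
  ∫_0^5 −u''(x) v(x) dx = ∫_0^5 f(x) v(x) dx.
Integrate the LHS by parts once:
  ∫_0^5 −u'' v dx = −[u'(x) v(x)]_0^5 + ∫_0^5 u'(x) v'(x) dx.
Thus ∫_0^5 u'(x) v'(x) dx = ∫_0^5 f(x) v(x) dx + [u'(x) v(x)]_0^5.
Choose V so that boundary terms are either known or forced to vanish.
u is Dirichlet: u(0) = u(5) = 0. Let V = H^1_0(0, 5); then v(0) = v(5) = 0, and [u' v]_0^5 = 0.
Weak formulation: find u (satisfying any essential BC) such that ∫_0^5 u'(x) v'(x) dx = ∫_0^5 f v dx for all v ∈ V.
Substituting f(x) = 5*sin(π*x/5), the right-hand side is ∫_0^5 (5*sin(π*x/5)) v dx.


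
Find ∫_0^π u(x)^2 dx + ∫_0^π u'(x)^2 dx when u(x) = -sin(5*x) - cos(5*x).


||u||_{H^1(0,π)}^2 = 26*π

u'(x) = 5*sin(5*x) - 5*cos(5*x).
Expand u² and (u')² and integrate term by term on (0, π), using: for integers n ≥ 1, ∫_0^π sin²(nx) dx = ∫_0^π cos²(nx) dx = π/2; for n ≠ n', ∫_0^π sin(nx)sin(n'x) dx = ∫_0^π cos(nx)cos(n'x) dx = 0; and by product-to-sum, ∫_0^π sin(nx)cos(n'x) dx = ½∫_0^π [sin((n+n')x) + sin((n−n')x)] dx, which is 0 when n+n' is even and 2n/(n²−n'²) when n+n' is odd (it need not vanish on (0, π)).
  u² squared terms: (-1)²·∫cos(5x)² dx = 1·π/2 = π/2;  (-1)²·∫sin(5x)² dx = 1·π/2 = π/2.
  u² cross terms: 2·(-1)·(-1)·∫cos(5x)·sin(5x) dx = 2·(0) = 0.
  So ∫_0^π u² dx = π/2 + π/2 + 0 = π.
  (u')² squared terms: (-5)²·∫cos(5x)² dx = 25·π/2 = 25*π/2;  (5)²·∫sin(5x)² dx = 25·π/2 = 25*π/2.
  (u')² cross terms: 2·(-5)·(5)·∫cos(5x)·sin(5x) dx = -50·(0) = 0.
  So ∫_0^π (u')² dx = 25*π/2 + 25*π/2 + 0 = 25*π.
||u||_{H^1}^2 = (π) + (25*π) = 26*π.


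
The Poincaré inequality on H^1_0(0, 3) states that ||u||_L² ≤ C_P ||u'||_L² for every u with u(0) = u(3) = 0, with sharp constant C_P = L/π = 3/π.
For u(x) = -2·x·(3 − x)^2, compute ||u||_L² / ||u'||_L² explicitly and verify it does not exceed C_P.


||u||_L² / ||u'||_L² = 3*sqrt(14)/14 < C_P = 3/π.

u(x) = -2·x·(3 − x)^2, so u'(x) = 6*(1 - x)*(x - 3).
u(x) = -2·x·(3 − x)^2 vanishes at x = 0 and x = 3, so u ∈ H^1_0(0, 3). Differentiate via the product rule and integrate the resulting polynomials term by term.
  ∫_0^3 u² dx = ∫_0^3 (4*x^6 - 48*x^5 + 216*x^4 - 432*x^3 + 324*x^2) dx. Term by term:
    ∫_0^3 4*x^6 dx = 8748/7;  ∫_0^3 -48*x^5 dx = -5832;  ∫_0^3 216*x^4 dx = 52488/5;
    ∫_0^3 -432*x^3 dx = -8748;  ∫_0^3 324*x^2 dx = 2916.
  Sum: 8748/7 − 5832 + 52488/5 − 8748 + 2916 = 2916/35.
  ∫_0^3 (u')² dx = ∫_0^3 (36*x^4 - 288*x^3 + 792*x^2 - 864*x + 324) dx. Term by term:
    ∫_0^3 36*x^4 dx = 8748/5;  ∫_0^3 -288*x^3 dx = -5832;  ∫_0^3 792*x^2 dx = 7128;
    ∫_0^3 -864*x dx = -3888;  ∫_0^3 324 dx = 972.
  Sum: 8748/5 − 5832 + 7128 − 3888 + 972 = 648/5.
∫_0^3 u² dx = 2916/35, so ||u||_L² = 54*sqrt(35)/35.
∫_0^3 (u')² dx = 648/5, so ||u'||_L² = 18*sqrt(10)/5.
Ratio ||u||_L² / ||u'||_L² = 3*sqrt(14)/14.
Sharp Poincaré constant on H^1_0(0, 3) is C_P = L/π = 3/π, achieved by sin(π/3·x).
A polynomial bump cannot attain the sharp Poincaré constant (only the first sine eigenfunction does), so the ratio is strictly less than C_P, consistent with ||u||_L² ≤ C_P ||u'||_L².


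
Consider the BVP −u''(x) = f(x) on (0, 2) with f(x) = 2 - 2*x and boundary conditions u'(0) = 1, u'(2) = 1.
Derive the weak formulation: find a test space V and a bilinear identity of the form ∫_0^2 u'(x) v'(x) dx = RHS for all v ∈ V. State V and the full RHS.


V = H^1(0, 2) (v unrestricted at boundary; u is determined up to an additive constant); weak form: ∫_0^2 u'v' dx = ∫_0^2 (2 - 2*x) v dx + v(2) − v(0) for all v ∈ V.

Multiply both sides by a test function v and integrate from 0 to 2:
  ∫_0^2 −u''(x) v(x) dx = ∫_0^2 f(x) v(x) dx.
Integrate the LHS by parts once:
  ∫_0^2 −u'' v dx = −[u'(x) v(x)]_0^2 + ∫_0^2 u'(x) v'(x) dx.
Thus ∫_0^2 u'(x) v'(x) dx = ∫_0^2 f(x) v(x) dx + [u'(x) v(x)]_0^2.
Choose V so that boundary terms are either known or forced to vanish.
u has inhomogeneous Neumann u'(0) = 1, u'(2) = 1. [u' v]_0^2 = (1)·v(2) − (1)·v(0) = v(2) − v(0). Take V = H^1(0, 2); boundary term becomes part of RHS.
Weak formulation: find u (satisfying any essential BC) such that ∫_0^2 u'(x) v'(x) dx = ∫_0^2 f v dx + v(2) − v(0) for all v ∈ V (Neumann data are natural BCs: they enter the RHS as boundary terms).
Substituting f(x) = 2 - 2*x, the right-hand side is ∫_0^2 (2 - 2*x) v dx + v(2) − v(0).
Compatibility check (pure Neumann): taking v ≡ 1 ∈ V gives 0 = ∫_0^2 f dx + (1) − (1), i.e. ∫_0^2 f dx must equal u'(0) − u'(2) = 0. Indeed ∫_0^2 (2 - 2*x) dx = 0, so the data are compatible. The solution is then unique only up to an additive constant (fix it e.g. by requiring ∫_0^2 u dx = 0).


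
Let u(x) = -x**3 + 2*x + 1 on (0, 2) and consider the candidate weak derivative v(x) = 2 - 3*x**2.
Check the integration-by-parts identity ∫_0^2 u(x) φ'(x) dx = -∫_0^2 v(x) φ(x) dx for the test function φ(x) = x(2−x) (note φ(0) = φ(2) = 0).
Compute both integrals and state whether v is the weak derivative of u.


LHS = 32/15, RHS = 32/15. Yes, v = u' weakly.

u(x) = -x**3 + 2*x + 1, classical derivative u'(x) = 2 - 3*x**2.
φ(x) = x(2−x), so φ'(x) = 2 - 2*x.
Note φ(0) = φ(2) = 0, so the boundary term u·φ vanishes.
LHS = ∫_0^2 u(x) φ'(x) dx = ∫_0^2 (2*x^4 - 2*x^3 - 4*x^2 + 2*x + 2) dx. Term by term:
  ∫_0^2 2*x^4 dx = 64/5;  ∫_0^2 -2*x^3 dx = -8;  ∫_0^2 -4*x^2 dx = -32/3;
  ∫_0^2 2*x dx = 4;  ∫_0^2 2 dx = 4.
Sum: 64/5 − 8 − 32/3 + 4 + 4 = 32/15.
So LHS = 32/15.
∫_0^2 v(x) φ(x) dx = ∫_0^2 (3*x^4 - 6*x^3 - 2*x^2 + 4*x) dx. Term by term:
  ∫_0^2 3*x^4 dx = 96/5;  ∫_0^2 -6*x^3 dx = -24;  ∫_0^2 -2*x^2 dx = -16/3;
  ∫_0^2 4*x dx = 8.
Sum: 96/5 − 24 − 16/3 + 8 = -32/15.
So RHS = -∫_0^2 v(x) φ(x) dx = 32/15.
LHS = RHS, so the identity holds for this test φ.
Moreover u is smooth here and v(x) = u'(x) = 2 - 3*x**2 pointwise, so the identity holds for every test function. Hence v is the weak derivative of u.


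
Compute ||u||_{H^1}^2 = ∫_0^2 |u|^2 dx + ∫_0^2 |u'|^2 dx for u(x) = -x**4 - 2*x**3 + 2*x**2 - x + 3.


||u||_{H^1}^2 = 264976/315

The H^1 norm (squared) on an interval (0, L) is
  ||u||_{H^1}^2 = ∫_0^L u(x)^2 dx + ∫_0^L u'(x)^2 dx.
Compute u'(x) = -4*x**3 - 6*x**2 + 4*x - 1.
Then u(x)^2 = x**8 + 4*x**7 - 6*x**5 + 2*x**4 - 16*x**3 + 13*x**2 - 6*x + 9 and u'(x)^2 = 16*x**6 + 48*x**5 + 4*x**4 - 40*x**3 + 28*x**2 - 8*x + 1.
Integrate each monomial from 0 to 2 using ∫_0^2 c·x^n dx = c·2^(n+1)/(n+1):
  ∫_0^2 u(x)^2 dx = ∫_0^2 (x^8 + 4*x^7 - 6*x^5 + 2*x^4 - 16*x^3 + 13*x^2 - 6*x + 9) dx. Term by term:
    ∫_0^2 x^8 dx = 512/9;  ∫_0^2 4*x^7 dx = 128;  ∫_0^2 -6*x^5 dx = -64;
    ∫_0^2 2*x^4 dx = 64/5;  ∫_0^2 -16*x^3 dx = -64;  ∫_0^2 13*x^2 dx = 104/3;
    ∫_0^2 -6*x dx = -12;  ∫_0^2 9 dx = 18.
  Sum: 512/9 + 128 − 64 + 64/5 − 64 + 104/3 − 12 + 18 = 4966/45.
  ∫_0^2 u'(x)^2 dx = ∫_0^2 (16*x^6 + 48*x^5 + 4*x^4 - 40*x^3 + 28*x^2 - 8*x + 1) dx. Term by term:
    ∫_0^2 16*x^6 dx = 2048/7;  ∫_0^2 48*x^5 dx = 512;  ∫_0^2 4*x^4 dx = 128/5;
    ∫_0^2 -40*x^3 dx = -160;  ∫_0^2 28*x^2 dx = 224/3;  ∫_0^2 -8*x dx = -16;
    ∫_0^2 1 dx = 2.
  Sum: 2048/7 + 512 + 128/5 − 160 + 224/3 − 16 + 2 = 76738/105.
Adding: ||u||_{H^1}^2 = 4966/45 + 76738/105 = 264976/315.


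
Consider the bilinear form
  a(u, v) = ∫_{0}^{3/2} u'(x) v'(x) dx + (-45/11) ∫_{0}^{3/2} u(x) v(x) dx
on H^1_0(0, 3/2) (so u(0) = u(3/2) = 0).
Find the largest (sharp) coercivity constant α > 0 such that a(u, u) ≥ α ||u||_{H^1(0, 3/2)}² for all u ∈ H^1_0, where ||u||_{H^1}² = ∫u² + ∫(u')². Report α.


α = (-405 + 44*π^2)/(11*(9 + 4*π^2))

Coercivity of a(·,·) on H^1_0(0, 3/2) means a(u, u) ≥ α ||u||_{H^1}² for every u ∈ H^1_0.
The interval has length L = 3/2, and Poincaré/coercivity depend only on L. Here a(u, u) = ∫(u')² + (-45/11)·∫u².
Here c = -45/11 < 0 with |c| < (π/L)² = 4*π^2/9, so coercivity still holds. The condition a(u,u) ≥ α||u||_{H^1}² reads (1−α)∫(u')² ≥ (α−c)∫u². Any admissible α is ≤ 1 (rapidly oscillating u have ∫u²/∫(u')² → 0), and α = 1 would force 0 ≥ (1−c)∫u², impossible since c < 1; so 1−α > 0. By the sharp Poincaré inequality on H^1_0 of an interval of length L, ∫(u')² ≥ (π/L)²∫u² with equality for the first sine mode sin(π(x−x₀)/L) (x₀ the left endpoint), so the inequality holds for all u iff (1−α)(π/L)² ≥ α − c, i.e. α ≤ ((π/L)² + c)/((π/L)² + 1) = (1 + c(L/π)²)/(1 + (L/π)²). (Direct route, valid since c ≤ 0: Poincaré gives c∫u² ≥ c(L/π)²∫(u')², so a(u,u) ≥ (1 + c(L/π)²)∫(u')², while ||u||_{H^1}² ≤ (1 + (L/π)²)∫(u')²; dividing yields the same α.) With (π/L)² = 4*π^2/9 and c = -45/11, the largest admissible constant is α = ((π/L)² + c)/((π/L)² + 1).
Simplifying, α = (-405 + 44*π^2)/(11*(9 + 4*π^2)).


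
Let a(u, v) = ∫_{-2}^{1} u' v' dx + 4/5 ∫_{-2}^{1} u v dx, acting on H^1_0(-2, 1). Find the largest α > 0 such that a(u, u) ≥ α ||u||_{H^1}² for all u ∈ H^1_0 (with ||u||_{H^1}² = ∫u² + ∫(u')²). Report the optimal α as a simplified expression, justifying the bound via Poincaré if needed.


α = (36/5 + π^2)/(9 + π^2)

Coercivity of a(·,·) on H^1_0(-2, 1) means a(u, u) ≥ α ||u||_{H^1}² for every u ∈ H^1_0.
The interval has length L = 3, and Poincaré/coercivity depend only on L. Here a(u, u) = ∫(u')² + (4/5)·∫u².
Here 0 < c = 4/5 < 1. The condition a(u,u) ≥ α||u||_{H^1}² reads (1−α)∫(u')² ≥ (α−c)∫u². Any admissible α is ≤ 1 (rapidly oscillating u have ∫u²/∫(u')² → 0), and α = 1 would force 0 ≥ (1−c)∫u², impossible since c < 1; so 1−α > 0. By the sharp Poincaré inequality on H^1_0 of an interval of length L, ∫(u')² ≥ (π/L)²∫u² with equality for the first sine mode sin(π(x−x₀)/L) (x₀ the left endpoint), so the inequality holds for all u iff (1−α)(π/L)² ≥ α − c, i.e. α ≤ ((π/L)² + c)/((π/L)² + 1) = (1 + c(L/π)²)/(1 + (L/π)²). With (π/L)² = π^2/9 and c = 4/5, the largest admissible constant is α = ((π/L)² + c)/((π/L)² + 1).
Simplifying, α = (36/5 + π^2)/(9 + π^2).


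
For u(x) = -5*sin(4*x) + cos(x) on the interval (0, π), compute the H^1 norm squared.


||u||_{H^1(0,π)}^2 = -32/3 + 427*π/2

u'(x) = -sin(x) - 20*cos(4*x).
Expand u² and (u')² and integrate term by term on (0, π), using: for integers n ≥ 1, ∫_0^π sin²(nx) dx = ∫_0^π cos²(nx) dx = π/2; for n ≠ n', ∫_0^π sin(nx)sin(n'x) dx = ∫_0^π cos(nx)cos(n'x) dx = 0; and by product-to-sum, ∫_0^π sin(nx)cos(n'x) dx = ½∫_0^π [sin((n+n')x) + sin((n−n')x)] dx, which is 0 when n+n' is even and 2n/(n²−n'²) when n+n' is odd (it need not vanish on (0, π)).
  u² squared terms: (-5)²·∫sin(4x)² dx = 25·π/2 = 25*π/2;  (1)²·∫cos(x)² dx = 1·π/2 = π/2.
  u² cross terms: 2·(-5)·(1)·∫sin(4x)·cos(x) dx = -10·(8/15) = -16/3.
  So ∫_0^π u² dx = 25*π/2 + π/2 − 16/3 = -16/3 + 13*π.
  (u')² squared terms: (-1)²·∫sin(x)² dx = 1·π/2 = π/2;  (-20)²·∫cos(4x)² dx = 400·π/2 = 200*π.
  (u')² cross terms: 2·(-1)·(-20)·∫sin(x)·cos(4x) dx = 40·(-2/15) = -16/3.
  So ∫_0^π (u')² dx = π/2 + 200*π − 16/3 = -16/3 + 401*π/2.
||u||_{H^1}^2 = (-16/3 + 13*π) + (-16/3 + 401*π/2) = -32/3 + 427*π/2.


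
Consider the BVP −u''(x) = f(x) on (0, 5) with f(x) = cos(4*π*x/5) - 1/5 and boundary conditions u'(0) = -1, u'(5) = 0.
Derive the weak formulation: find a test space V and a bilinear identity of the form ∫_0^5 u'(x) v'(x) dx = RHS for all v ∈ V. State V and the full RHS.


V = H^1(0, 5) (v unrestricted at boundary; u is determined up to an additive constant); weak form: ∫_0^5 u'v' dx = ∫_0^5 (cos(4*π*x/5) - 1/5) v dx + v(0) for all v ∈ V.

Multiply both sides by a test function v and integrate from 0 to 5:
  ∫_0^5 −u''(x) v(x) dx = ∫_0^5 f(x) v(x) dx.
Integrate the LHS by parts once:
  ∫_0^5 −u'' v dx = −[u'(x) v(x)]_0^5 + ∫_0^5 u'(x) v'(x) dx.
Thus ∫_0^5 u'(x) v'(x) dx = ∫_0^5 f(x) v(x) dx + [u'(x) v(x)]_0^5.
Choose V so that boundary terms are either known or forced to vanish.
u has inhomogeneous Neumann u'(0) = -1, u'(5) = 0. [u' v]_0^5 = (0)·v(5) − (-1)·v(0) = v(0). Take V = H^1(0, 5); boundary term becomes part of RHS.
Weak formulation: find u (satisfying any essential BC) such that ∫_0^5 u'(x) v'(x) dx = ∫_0^5 f v dx + v(0) for all v ∈ V (Neumann data are natural BCs: they enter the RHS as boundary terms).
Substituting f(x) = cos(4*π*x/5) - 1/5, the right-hand side is ∫_0^5 (cos(4*π*x/5) - 1/5) v dx + v(0).
Compatibility check (pure Neumann): taking v ≡ 1 ∈ V gives 0 = ∫_0^5 f dx + (0) − (-1), i.e. ∫_0^5 f dx must equal u'(0) − u'(5) = -1. Indeed ∫_0^5 (cos(4*π*x/5) - 1/5) dx = -1, so the data are compatible. The solution is then unique only up to an additive constant (fix it e.g. by requiring ∫_0^5 u dx = 0).


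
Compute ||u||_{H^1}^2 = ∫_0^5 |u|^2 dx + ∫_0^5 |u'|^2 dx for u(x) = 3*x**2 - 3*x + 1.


||u||_{H^1}^2 = 8925/2

The H^1 norm (squared) on an interval (0, L) is
  ||u||_{H^1}^2 = ∫_0^L u(x)^2 dx + ∫_0^L u'(x)^2 dx.
Compute u'(x) = 6*x - 3.
Then u(x)^2 = 9*x**4 - 18*x**3 + 15*x**2 - 6*x + 1 and u'(x)^2 = 36*x**2 - 36*x + 9.
Integrate each monomial from 0 to 5 using ∫_0^5 c·x^n dx = c·5^(n+1)/(n+1):
  ∫_0^5 u(x)^2 dx = ∫_0^5 (9*x^4 - 18*x^3 + 15*x^2 - 6*x + 1) dx. Term by term:
    ∫_0^5 9*x^4 dx = 5625;  ∫_0^5 -18*x^3 dx = -5625/2;  ∫_0^5 15*x^2 dx = 625;
    ∫_0^5 -6*x dx = -75;  ∫_0^5 1 dx = 5.
  Sum: 5625 − 5625/2 + 625 − 75 + 5 = 6735/2.
  ∫_0^5 u'(x)^2 dx = ∫_0^5 (36*x^2 - 36*x + 9) dx. Term by term:
    ∫_0^5 36*x^2 dx = 1500;  ∫_0^5 -36*x dx = -450;  ∫_0^5 9 dx = 45.
  Sum: 1500 − 450 + 45 = 1095.
Adding: ||u||_{H^1}^2 = 6735/2 + 1095 = 8925/2.


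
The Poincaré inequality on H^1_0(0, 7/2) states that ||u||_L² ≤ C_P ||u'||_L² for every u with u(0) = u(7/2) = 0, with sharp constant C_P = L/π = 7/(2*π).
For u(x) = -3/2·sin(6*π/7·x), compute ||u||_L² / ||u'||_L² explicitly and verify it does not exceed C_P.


||u||_L² / ||u'||_L² = 7/(6*π) < C_P = 7/(2*π).

u(x) = -3/2·sin(6*π/7·x), so u'(x) = -9*π*cos(6*π*x/7)/7.
Writing u(x) = A·sin(kπx/L) with A = -3/2 and k = 3, use ∫_0^L sin²(kπx/L) dx = L/2 and ∫_0^L cos²(kπx/L) dx = L/2.
u² = 9/4·sin²(6*π/7·x) and (u')² = 81*π^2/49·cos²(6*π/7·x), and each of sin², cos² integrates to L/2 = 7/4 over (0, 7/2).
∫_0^7/2 u² dx = 63/16, so ||u||_L² = 3*sqrt(7)/4.
∫_0^7/2 (u')² dx = 81*π^2/28, so ||u'||_L² = 9*sqrt(7)*π/14.
Ratio ||u||_L² / ||u'||_L² = 7/(6*π).
Sharp Poincaré constant on H^1_0(0, 7/2) is C_P = L/π = 7/(2*π), achieved by sin(2*π/7·x).
This is the k = 3 harmonic; the ratio L/(kπ) is strictly less than C_P = L/π, consistent with the sharp inequality ||u||_L² ≤ C_P ||u'||_L².


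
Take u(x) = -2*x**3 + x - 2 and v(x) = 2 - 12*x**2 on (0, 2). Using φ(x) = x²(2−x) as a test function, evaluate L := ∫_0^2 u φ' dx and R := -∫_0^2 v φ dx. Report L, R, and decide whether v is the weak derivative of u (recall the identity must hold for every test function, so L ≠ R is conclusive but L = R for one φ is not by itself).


LHS = 172/15, RHS = 344/15. No, v is not the weak derivative of u.

u(x) = -2*x**3 + x - 2, classical derivative u'(x) = 1 - 6*x**2.
φ(x) = x²(2−x), so φ'(x) = x*(4 - 3*x).
Note φ(0) = φ(2) = 0, so the boundary term u·φ vanishes.
LHS = ∫_0^2 u(x) φ'(x) dx = ∫_0^2 (6*x^5 - 8*x^4 - 3*x^3 + 10*x^2 - 8*x) dx. Term by term:
  ∫_0^2 6*x^5 dx = 64;  ∫_0^2 -8*x^4 dx = -256/5;  ∫_0^2 -3*x^3 dx = -12;
  ∫_0^2 10*x^2 dx = 80/3;  ∫_0^2 -8*x dx = -16.
Sum: 64 − 256/5 − 12 + 80/3 − 16 = 172/15.
So LHS = 172/15.
∫_0^2 v(x) φ(x) dx = ∫_0^2 (12*x^5 - 24*x^4 - 2*x^3 + 4*x^2) dx. Term by term:
  ∫_0^2 12*x^5 dx = 128;  ∫_0^2 -24*x^4 dx = -768/5;  ∫_0^2 -2*x^3 dx = -8;
  ∫_0^2 4*x^2 dx = 32/3.
Sum: 128 − 768/5 − 8 + 32/3 = -344/15.
So RHS = -∫_0^2 v(x) φ(x) dx = 344/15.
LHS − RHS = -172/15 ≠ 0, so the identity fails.
(For a valid weak derivative the identity must hold for EVERY test function, in particular this one. The failure shows v is NOT the weak derivative of u.)
Correct weak derivative would be u'(x) = 1 - 6*x**2.


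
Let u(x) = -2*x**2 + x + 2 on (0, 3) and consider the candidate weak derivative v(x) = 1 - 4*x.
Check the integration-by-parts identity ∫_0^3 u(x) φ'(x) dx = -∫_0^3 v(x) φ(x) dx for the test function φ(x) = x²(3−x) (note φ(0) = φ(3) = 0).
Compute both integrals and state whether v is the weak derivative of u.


LHS = 837/20, RHS = 837/20. Yes, v = u' weakly.

u(x) = -2*x**2 + x + 2, classical derivative u'(x) = 1 - 4*x.
φ(x) = x²(3−x), so φ'(x) = 3*x*(2 - x).
Note φ(0) = φ(3) = 0, so the boundary term u·φ vanishes.
LHS = ∫_0^3 u(x) φ'(x) dx = ∫_0^3 (6*x^4 - 15*x^3 + 12*x) dx. Term by term:
  ∫_0^3 6*x^4 dx = 1458/5;  ∫_0^3 -15*x^3 dx = -1215/4;  ∫_0^3 12*x dx = 54.
Sum: 1458/5 − 1215/4 + 54 = 837/20.
So LHS = 837/20.
∫_0^3 v(x) φ(x) dx = ∫_0^3 (4*x^4 - 13*x^3 + 3*x^2) dx. Term by term:
  ∫_0^3 4*x^4 dx = 972/5;  ∫_0^3 -13*x^3 dx = -1053/4;  ∫_0^3 3*x^2 dx = 27.
Sum: 972/5 − 1053/4 + 27 = -837/20.
So RHS = -∫_0^3 v(x) φ(x) dx = 837/20.
LHS = RHS, so the identity holds for this test φ.
Moreover u is smooth here and v(x) = u'(x) = 1 - 4*x pointwise, so the identity holds for every test function. Hence v is the weak derivative of u.


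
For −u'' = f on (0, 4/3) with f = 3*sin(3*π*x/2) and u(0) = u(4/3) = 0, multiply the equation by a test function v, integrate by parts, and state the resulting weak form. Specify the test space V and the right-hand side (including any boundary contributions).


V = H^1_0(0, 4/3) (so v(0) = v(4/3) = 0); weak form: ∫_0^4/3 u'v' dx = ∫_0^4/3 (3*sin(3*π*x/2)) v dx for all v ∈ V.

Multiply both sides by a test function v and integrate from 0 to 4/3:
  ∫_0^4/3 −u''(x) v(x) dx = ∫_0^4/3 f(x) v(x) dx.
Integrate the LHS by parts once:
  ∫_0^4/3 −u'' v dx = −[u'(x) v(x)]_0^4/3 + ∫_0^4/3 u'(x) v'(x) dx.
Thus ∫_0^4/3 u'(x) v'(x) dx = ∫_0^4/3 f(x) v(x) dx + [u'(x) v(x)]_0^4/3.
Choose V so that boundary terms are either known or forced to vanish.
u is Dirichlet: u(0) = u(4/3) = 0. Let V = H^1_0(0, 4/3); then v(0) = v(4/3) = 0, and [u' v]_0^4/3 = 0.
Weak formulation: find u (satisfying any essential BC) such that ∫_0^4/3 u'(x) v'(x) dx = ∫_0^4/3 f v dx for all v ∈ V.
Substituting f(x) = 3*sin(3*π*x/2), the right-hand side is ∫_0^4/3 (3*sin(3*π*x/2)) v dx.


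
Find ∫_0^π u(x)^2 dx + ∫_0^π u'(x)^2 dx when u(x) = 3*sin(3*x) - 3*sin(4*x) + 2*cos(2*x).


||u||_{H^1(0,π)}^2 = 72 + 263*π/2

u'(x) = -4*sin(2*x) + 9*cos(3*x) - 12*cos(4*x).
Expand u² and (u')² and integrate term by term on (0, π), using: for integers n ≥ 1, ∫_0^π sin²(nx) dx = ∫_0^π cos²(nx) dx = π/2; for n ≠ n', ∫_0^π sin(nx)sin(n'x) dx = ∫_0^π cos(nx)cos(n'x) dx = 0; and by product-to-sum, ∫_0^π sin(nx)cos(n'x) dx = ½∫_0^π [sin((n+n')x) + sin((n−n')x)] dx, which is 0 when n+n' is even and 2n/(n²−n'²) when n+n' is odd (it need not vanish on (0, π)).
  u² squared terms: (-3)²·∫sin(4x)² dx = 9·π/2 = 9*π/2;  (2)²·∫cos(2x)² dx = 4·π/2 = 2*π;  (3)²·∫sin(3x)² dx = 9·π/2 = 9*π/2.
  u² cross terms: 2·(-3)·(2)·∫sin(4x)·cos(2x) dx = -12·(0) = 0;  2·(-3)·(3)·∫sin(4x)·sin(3x) dx = -18·(0) = 0;  2·(2)·(3)·∫cos(2x)·sin(3x) dx = 12·(6/5) = 72/5.
  So ∫_0^π u² dx = 9*π/2 + 2*π + 9*π/2 + 0 + 0 + 72/5 = 72/5 + 11*π.
  (u')² squared terms: (-12)²·∫cos(4x)² dx = 144·π/2 = 72*π;  (-4)²·∫sin(2x)² dx = 16·π/2 = 8*π;  (9)²·∫cos(3x)² dx = 81·π/2 = 81*π/2.
  (u')² cross terms: 2·(-12)·(-4)·∫cos(4x)·sin(2x) dx = 96·(0) = 0;  2·(-12)·(9)·∫cos(4x)·cos(3x) dx = -216·(0) = 0;  2·(-4)·(9)·∫sin(2x)·cos(3x) dx = -72·(-4/5) = 288/5.
  So ∫_0^π (u')² dx = 72*π + 8*π + 81*π/2 + 0 + 0 + 288/5 = 288/5 + 241*π/2.
||u||_{H^1}^2 = (72/5 + 11*π) + (288/5 + 241*π/2) = 72 + 263*π/2.


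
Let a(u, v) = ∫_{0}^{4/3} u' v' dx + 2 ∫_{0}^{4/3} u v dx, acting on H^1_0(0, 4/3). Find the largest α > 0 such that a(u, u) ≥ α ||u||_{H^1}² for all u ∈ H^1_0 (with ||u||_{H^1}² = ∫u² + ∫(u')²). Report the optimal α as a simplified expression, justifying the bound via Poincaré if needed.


α = 1

Coercivity of a(·,·) on H^1_0(0, 4/3) means a(u, u) ≥ α ||u||_{H^1}² for every u ∈ H^1_0.
The interval has length L = 4/3, and Poincaré/coercivity depend only on L. Here a(u, u) = ∫(u')² + (2)·∫u².
Here c = 2 ≥ 1, so a(u,u) = ∫(u')² + c∫u² ≥ ∫(u')² + ∫u² = ||u||_{H^1}², i.e. α = 1 works. No larger α is possible: a(u,u) ≥ α||u||_{H^1}² means (1−α)∫(u')² ≥ (α−c)∫u², and for the modes u_n = sin(nπ(x−x₀)/L) (x₀ the left endpoint) one has ∫u_n²/∫(u_n')² = (L/(nπ))² → 0, so a(u_n,u_n)/||u_n||_{H^1}² → 1. Hence the optimal constant is α = 1.
Therefore α = 1.


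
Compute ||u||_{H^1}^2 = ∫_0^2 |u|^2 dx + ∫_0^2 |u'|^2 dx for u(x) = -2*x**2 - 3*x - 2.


||u||_{H^1}^2 = 1298/5

The H^1 norm (squared) on an interval (0, L) is
  ||u||_{H^1}^2 = ∫_0^L u(x)^2 dx + ∫_0^L u'(x)^2 dx.
Compute u'(x) = -4*x - 3.
Then u(x)^2 = 4*x**4 + 12*x**3 + 17*x**2 + 12*x + 4 and u'(x)^2 = 16*x**2 + 24*x + 9.
Integrate each monomial from 0 to 2 using ∫_0^2 c·x^n dx = c·2^(n+1)/(n+1):
  ∫_0^2 u(x)^2 dx = ∫_0^2 (4*x^4 + 12*x^3 + 17*x^2 + 12*x + 4) dx. Term by term:
    ∫_0^2 4*x^4 dx = 128/5;  ∫_0^2 12*x^3 dx = 48;  ∫_0^2 17*x^2 dx = 136/3;
    ∫_0^2 12*x dx = 24;  ∫_0^2 4 dx = 8.
  Sum: 128/5 + 48 + 136/3 + 24 + 8 = 2264/15.
  ∫_0^2 u'(x)^2 dx = ∫_0^2 (16*x^2 + 24*x + 9) dx. Term by term:
    ∫_0^2 16*x^2 dx = 128/3;  ∫_0^2 24*x dx = 48;  ∫_0^2 9 dx = 18.
  Sum: 128/3 + 48 + 18 = 326/3.
Adding: ||u||_{H^1}^2 = 2264/15 + 326/3 = 1298/5.


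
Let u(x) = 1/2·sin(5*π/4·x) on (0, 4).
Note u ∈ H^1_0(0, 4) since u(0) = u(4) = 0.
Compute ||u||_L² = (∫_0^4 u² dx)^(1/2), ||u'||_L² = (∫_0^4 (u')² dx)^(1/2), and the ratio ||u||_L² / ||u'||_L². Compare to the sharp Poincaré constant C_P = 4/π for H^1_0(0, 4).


||u||_L² / ||u'||_L² = 4/(5*π) < C_P = 4/π.

u(x) = 1/2·sin(5*π/4·x), so u'(x) = 5*π*cos(5*π*x/4)/8.
Writing u(x) = A·sin(kπx/L) with A = 1/2 and k = 5, use ∫_0^L sin²(kπx/L) dx = L/2 and ∫_0^L cos²(kπx/L) dx = L/2.
u² = 1/4·sin²(5*π/4·x) and (u')² = 25*π^2/64·cos²(5*π/4·x), and each of sin², cos² integrates to L/2 = 2 over (0, 4).
∫_0^4 u² dx = 1/2, so ||u||_L² = sqrt(2)/2.
∫_0^4 (u')² dx = 25*π^2/32, so ||u'||_L² = 5*sqrt(2)*π/8.
Ratio ||u||_L² / ||u'||_L² = 4/(5*π).
Sharp Poincaré constant on H^1_0(0, 4) is C_P = L/π = 4/π, achieved by sin(π/4·x).
This is the k = 5 harmonic; the ratio L/(kπ) is strictly less than C_P = L/π, consistent with the sharp inequality ||u||_L² ≤ C_P ||u'||_L².


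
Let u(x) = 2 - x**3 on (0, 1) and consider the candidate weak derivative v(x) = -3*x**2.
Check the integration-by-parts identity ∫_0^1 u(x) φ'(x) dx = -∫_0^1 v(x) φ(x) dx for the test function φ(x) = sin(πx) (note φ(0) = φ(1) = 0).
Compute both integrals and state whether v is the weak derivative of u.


LHS = -12/π^3 + 3/π, RHS = -12/π^3 + 3/π. Yes, v = u' weakly.

u(x) = 2 - x**3, classical derivative u'(x) = -3*x**2.
φ(x) = sin(πx), so φ'(x) = π*cos(π*x).
Note φ(0) = φ(1) = 0, so the boundary term u·φ vanishes.
LHS = ∫_0^1 u(x) φ'(x) dx = ∫_0^1 (-π*x^3*cos(π*x) + 2*π*cos(π*x)) dx. Term by term:
  ∫_0^1 2*π*cos(π*x) dx = 0;  ∫_0^1 -π*x^3*cos(π*x) dx = -12/π^3 + 3/π.
Sum: 0 + -12/π^3 + 3/π = -12/π^3 + 3/π.
So LHS = -12/π^3 + 3/π.
∫_0^1 v(x) φ(x) dx = ∫_0^1 (-3*x^2*sin(π*x)) dx. Term by term:
  ∫_0^1 -3*x^2*sin(π*x) dx = -3/π + 12/π^3.
So RHS = -∫_0^1 v(x) φ(x) dx = -12/π^3 + 3/π.
LHS = RHS, so the identity holds for this test φ.
Moreover u is smooth here and v(x) = u'(x) = -3*x**2 pointwise, so the identity holds for every test function. Hence v is the weak derivative of u.


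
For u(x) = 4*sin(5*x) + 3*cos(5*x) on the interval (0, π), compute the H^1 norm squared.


||u||_{H^1(0,π)}^2 = 325*π

u'(x) = -15*sin(5*x) + 20*cos(5*x).
Expand u² and (u')² and integrate term by term on (0, π), using: for integers n ≥ 1, ∫_0^π sin²(nx) dx = ∫_0^π cos²(nx) dx = π/2; for n ≠ n', ∫_0^π sin(nx)sin(n'x) dx = ∫_0^π cos(nx)cos(n'x) dx = 0; and by product-to-sum, ∫_0^π sin(nx)cos(n'x) dx = ½∫_0^π [sin((n+n')x) + sin((n−n')x)] dx, which is 0 when n+n' is even and 2n/(n²−n'²) when n+n' is odd (it need not vanish on (0, π)).
  u² squared terms: (3)²·∫cos(5x)² dx = 9·π/2 = 9*π/2;  (4)²·∫sin(5x)² dx = 16·π/2 = 8*π.
  u² cross terms: 2·(3)·(4)·∫cos(5x)·sin(5x) dx = 24·(0) = 0.
  So ∫_0^π u² dx = 9*π/2 + 8*π + 0 = 25*π/2.
  (u')² squared terms: (-15)²·∫sin(5x)² dx = 225·π/2 = 225*π/2;  (20)²·∫cos(5x)² dx = 400·π/2 = 200*π.
  (u')² cross terms: 2·(-15)·(20)·∫sin(5x)·cos(5x) dx = -600·(0) = 0.
  So ∫_0^π (u')² dx = 225*π/2 + 200*π + 0 = 625*π/2.
||u||_{H^1}^2 = (25*π/2) + (625*π/2) = 325*π.


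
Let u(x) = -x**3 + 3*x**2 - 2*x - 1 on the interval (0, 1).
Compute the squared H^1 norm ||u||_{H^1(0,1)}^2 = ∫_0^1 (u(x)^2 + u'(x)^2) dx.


||u||_{H^1}^2 = 499/210

The H^1 norm (squared) on an interval (0, L) is
  ||u||_{H^1}^2 = ∫_0^L u(x)^2 dx + ∫_0^L u'(x)^2 dx.
Compute u'(x) = -3*x**2 + 6*x - 2.
Then u(x)^2 = x**6 - 6*x**5 + 13*x**4 - 10*x**3 - 2*x**2 + 4*x + 1 and u'(x)^2 = 9*x**4 - 36*x**3 + 48*x**2 - 24*x + 4.
Integrate each monomial from 0 to 1 using ∫_0^1 c·x^n dx = c·1^(n+1)/(n+1):
  ∫_0^1 u(x)^2 dx = ∫_0^1 (x^6 - 6*x^5 + 13*x^4 - 10*x^3 - 2*x^2 + 4*x + 1) dx. Term by term:
    ∫_0^1 x^6 dx = 1/7;  ∫_0^1 -6*x^5 dx = -1;  ∫_0^1 13*x^4 dx = 13/5;
    ∫_0^1 -10*x^3 dx = -5/2;  ∫_0^1 -2*x^2 dx = -2/3;  ∫_0^1 4*x dx = 2;
    ∫_0^1 1 dx = 1.
  Sum: 1/7 − 1 + 13/5 − 5/2 − 2/3 + 2 + 1 = 331/210.
  ∫_0^1 u'(x)^2 dx = ∫_0^1 (9*x^4 - 36*x^3 + 48*x^2 - 24*x + 4) dx. Term by term:
    ∫_0^1 9*x^4 dx = 9/5;  ∫_0^1 -36*x^3 dx = -9;  ∫_0^1 48*x^2 dx = 16;
    ∫_0^1 -24*x dx = -12;  ∫_0^1 4 dx = 4.
  Sum: 9/5 − 9 + 16 − 12 + 4 = 4/5.
Adding: ||u||_{H^1}^2 = 331/210 + 4/5 = 499/210.


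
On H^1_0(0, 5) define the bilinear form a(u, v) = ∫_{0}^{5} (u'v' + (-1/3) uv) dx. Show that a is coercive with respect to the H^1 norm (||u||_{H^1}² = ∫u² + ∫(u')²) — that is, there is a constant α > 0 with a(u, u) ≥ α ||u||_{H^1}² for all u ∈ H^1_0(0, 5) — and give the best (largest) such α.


α = (-25/3 + π^2)/(π^2 + 25)

Coercivity of a(·,·) on H^1_0(0, 5) means a(u, u) ≥ α ||u||_{H^1}² for every u ∈ H^1_0.
The interval has length L = 5, and Poincaré/coercivity depend only on L. Here a(u, u) = ∫(u')² + (-1/3)·∫u².
Here c = -1/3 < 0 with |c| < (π/L)² = π^2/25, so coercivity still holds. The condition a(u,u) ≥ α||u||_{H^1}² reads (1−α)∫(u')² ≥ (α−c)∫u². Any admissible α is ≤ 1 (rapidly oscillating u have ∫u²/∫(u')² → 0), and α = 1 would force 0 ≥ (1−c)∫u², impossible since c < 1; so 1−α > 0. By the sharp Poincaré inequality on H^1_0 of an interval of length L, ∫(u')² ≥ (π/L)²∫u² with equality for the first sine mode sin(π(x−x₀)/L) (x₀ the left endpoint), so the inequality holds for all u iff (1−α)(π/L)² ≥ α − c, i.e. α ≤ ((π/L)² + c)/((π/L)² + 1) = (1 + c(L/π)²)/(1 + (L/π)²). (Direct route, valid since c ≤ 0: Poincaré gives c∫u² ≥ c(L/π)²∫(u')², so a(u,u) ≥ (1 + c(L/π)²)∫(u')², while ||u||_{H^1}² ≤ (1 + (L/π)²)∫(u')²; dividing yields the same α.) With (π/L)² = π^2/25 and c = -1/3, the largest admissible constant is α = ((π/L)² + c)/((π/L)² + 1).
Simplifying, α = (-25/3 + π^2)/(π^2 + 25).


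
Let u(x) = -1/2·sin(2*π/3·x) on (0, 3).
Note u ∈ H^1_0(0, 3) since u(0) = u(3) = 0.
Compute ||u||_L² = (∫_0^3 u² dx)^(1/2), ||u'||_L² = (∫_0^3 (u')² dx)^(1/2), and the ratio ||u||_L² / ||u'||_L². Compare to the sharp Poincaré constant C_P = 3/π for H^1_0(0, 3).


||u||_L² / ||u'||_L² = 3/(2*π) < C_P = 3/π.

u(x) = -1/2·sin(2*π/3·x), so u'(x) = -π*cos(2*π*x/3)/3.
Writing u(x) = A·sin(kπx/L) with A = -1/2 and k = 2, use ∫_0^L sin²(kπx/L) dx = L/2 and ∫_0^L cos²(kπx/L) dx = L/2.
u² = 1/4·sin²(2*π/3·x) and (u')² = π^2/9·cos²(2*π/3·x), and each of sin², cos² integrates to L/2 = 3/2 over (0, 3).
∫_0^3 u² dx = 3/8, so ||u||_L² = sqrt(6)/4.
∫_0^3 (u')² dx = π^2/6, so ||u'||_L² = sqrt(6)*π/6.
Ratio ||u||_L² / ||u'||_L² = 3/(2*π).
Sharp Poincaré constant on H^1_0(0, 3) is C_P = L/π = 3/π, achieved by sin(π/3·x).
This is the k = 2 harmonic; the ratio L/(kπ) is strictly less than C_P = L/π, consistent with the sharp inequality ||u||_L² ≤ C_P ||u'||_L².


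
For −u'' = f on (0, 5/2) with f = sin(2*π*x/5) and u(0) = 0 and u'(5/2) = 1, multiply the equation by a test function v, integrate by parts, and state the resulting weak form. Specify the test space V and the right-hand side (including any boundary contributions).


V = {v ∈ H^1(0, 5/2) : v(0) = 0} (test functions vanish at x = 0 where u is specified); weak form: ∫_0^5/2 u'v' dx = ∫_0^5/2 (sin(2*π*x/5)) v dx + v(5/2) for all v ∈ V.

Multiply both sides by a test function v and integrate from 0 to 5/2:
  ∫_0^5/2 −u''(x) v(x) dx = ∫_0^5/2 f(x) v(x) dx.
Integrate the LHS by parts once:
  ∫_0^5/2 −u'' v dx = −[u'(x) v(x)]_0^5/2 + ∫_0^5/2 u'(x) v'(x) dx.
Thus ∫_0^5/2 u'(x) v'(x) dx = ∫_0^5/2 f(x) v(x) dx + [u'(x) v(x)]_0^5/2.
Choose V so that boundary terms are either known or forced to vanish.
Mixed BC: u(0) = 0 (Dirichlet) and u'(5/2) = 1 (Neumann). Define V = {v ∈ H^1(0, 5/2) : v(0) = 0}. Then [u' v]_0^5/2 = u'(5/2)·v(5/2) − u'(0)·0 = v(5/2).
Weak formulation: find u (satisfying any essential BC) such that ∫_0^5/2 u'(x) v'(x) dx = ∫_0^5/2 f v dx + v(5/2) for all v ∈ V (Dirichlet at 0 absorbed into V; Neumann datum at x = 5/2 contributes the boundary term).
Substituting f(x) = sin(2*π*x/5), the right-hand side is ∫_0^5/2 (sin(2*π*x/5)) v dx + v(5/2).
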